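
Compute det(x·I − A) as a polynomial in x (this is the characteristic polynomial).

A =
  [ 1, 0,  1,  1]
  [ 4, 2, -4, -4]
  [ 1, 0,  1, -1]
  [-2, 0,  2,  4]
x^4 - 8*x^3 + 24*x^2 - 32*x + 16

Expanding det(x·I − A) (e.g. by cofactor expansion or by noting that A is similar to its Jordan form J, which has the same characteristic polynomial as A) gives
  χ_A(x) = x^4 - 8*x^3 + 24*x^2 - 32*x + 16
which factors as (x - 2)^4. The eigenvalues (with algebraic multiplicities) are λ = 2 with multiplicity 4.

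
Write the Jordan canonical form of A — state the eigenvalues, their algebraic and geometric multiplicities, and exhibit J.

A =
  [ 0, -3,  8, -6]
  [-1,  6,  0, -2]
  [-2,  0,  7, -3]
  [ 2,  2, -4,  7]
J_2(5) ⊕ J_2(5)

The characteristic polynomial is
  det(x·I − A) = x^4 - 20*x^3 + 150*x^2 - 500*x + 625 = (x - 5)^4

Eigenvalues and multiplicities (the geometric multiplicity of λ is n − rank(A − λI), which equals the number of Jordan blocks for λ):
  λ = 5: algebraic multiplicity = 4, geometric multiplicity = 2

Determining the block sizes for each eigenvalue:
  λ = 5: with am = 4 and gm = 2, the partition is not yet determined (e.g. several partitions of 4 into 2 parts exist). Let N = A − (5)·I. Computing rank(N^1) = 2, rank(N^2) = 0; the number of blocks of size ≥ j is rank(N^{j−1}) − rank(N^j), giving [2, 2]. So we have 2 block(s) of size 2 → block sizes [2, 2]

Assembling the blocks gives a Jordan form
J =
  [5, 1, 0, 0]
  [0, 5, 0, 0]
  [0, 0, 5, 1]
  [0, 0, 0, 5]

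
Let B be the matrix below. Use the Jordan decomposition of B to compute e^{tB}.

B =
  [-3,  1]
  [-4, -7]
e^{tB} =
  [2*t*exp(-5*t) + exp(-5*t), t*exp(-5*t)]
  [-4*t*exp(-5*t), -2*t*exp(-5*t) + exp(-5*t)]

Strategy: write B = P · J · P⁻¹ where J is a Jordan canonical form, so e^{tB} = P · e^{tJ} · P⁻¹, and e^{tJ} can be computed block-by-block.

B has Jordan form
J =
  [-5,  1]
  [ 0, -5]
(up to reordering of blocks).

Per-block formulas:
  For a 2×2 Jordan block J_2(-5): exp(t · J_2(-5)) = e^(-5t)·(I + t·N), where N is the 2×2 nilpotent shift.

After assembling e^{tJ} and conjugating by P, we get:

e^{tB} =
  [2*t*exp(-5*t) + exp(-5*t), t*exp(-5*t)]
  [-4*t*exp(-5*t), -2*t*exp(-5*t) + exp(-5*t)]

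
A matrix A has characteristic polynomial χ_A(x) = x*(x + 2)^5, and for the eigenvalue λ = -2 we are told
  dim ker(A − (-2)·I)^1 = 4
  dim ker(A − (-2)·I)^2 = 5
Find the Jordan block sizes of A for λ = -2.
Block sizes for λ = -2: [2, 1, 1, 1]

From the dimensions of kernels of powers, the number of Jordan blocks of size at least j is d_j − d_{j−1} where d_j = dim ker(N^j) (with d_0 = 0). Computing the differences gives [4, 1].
The number of blocks of size exactly k is (#blocks of size ≥ k) − (#blocks of size ≥ k + 1), so the partition is: 3 block(s) of size 1, 1 block(s) of size 2.
In nonincreasing order the block sizes are [2, 1, 1, 1].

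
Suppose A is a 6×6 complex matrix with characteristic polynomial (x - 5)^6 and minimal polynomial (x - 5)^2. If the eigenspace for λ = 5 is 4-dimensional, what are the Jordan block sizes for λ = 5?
Block sizes for λ = 5: [2, 2, 1, 1]

Step 1 — from the characteristic polynomial, algebraic multiplicity of λ = 5 is 6. From dim ker(A − (5)·I) = 4, there are exactly 4 Jordan blocks for λ = 5.
Step 2 — from the minimal polynomial, the factor (x − 5)^2 tells us the largest block for λ = 5 has size 2.
Step 3 — with total size 6, 4 blocks, and largest block 2, the block sizes (in nonincreasing order) are [2, 2, 1, 1].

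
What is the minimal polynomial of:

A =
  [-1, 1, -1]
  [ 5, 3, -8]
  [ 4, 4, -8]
x^3 + 6*x^2 + 12*x + 8

The characteristic polynomial is χ_A(x) = (x + 2)^3, so the eigenvalues are known. The minimal polynomial is
  m_A(x) = Π_λ (x − λ)^{k_λ}
where k_λ is the size of the *largest* Jordan block for λ (equivalently, the smallest k with (A − λI)^k v = 0 for every generalised eigenvector v of λ).

  λ = -2: largest Jordan block has size 3, contributing (x + 2)^3

So m_A(x) = (x + 2)^3 = x^3 + 6*x^2 + 12*x + 8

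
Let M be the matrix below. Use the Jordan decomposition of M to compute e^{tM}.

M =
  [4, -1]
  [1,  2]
e^{tM} =
  [t*exp(3*t) + exp(3*t), -t*exp(3*t)]
  [t*exp(3*t), -t*exp(3*t) + exp(3*t)]

Strategy: write M = P · J · P⁻¹ where J is a Jordan canonical form, so e^{tM} = P · e^{tJ} · P⁻¹, and e^{tJ} can be computed block-by-block.

M has Jordan form
J =
  [3, 1]
  [0, 3]
(up to reordering of blocks).

Per-block formulas:
  For a 2×2 Jordan block J_2(3): exp(t · J_2(3)) = e^(3t)·(I + t·N), where N is the 2×2 nilpotent shift.

After assembling e^{tJ} and conjugating by P, we get:

e^{tM} =
  [t*exp(3*t) + exp(3*t), -t*exp(3*t)]
  [t*exp(3*t), -t*exp(3*t) + exp(3*t)]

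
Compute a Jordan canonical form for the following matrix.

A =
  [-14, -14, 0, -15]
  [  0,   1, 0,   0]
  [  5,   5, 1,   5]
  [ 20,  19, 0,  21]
J_2(1) ⊕ J_1(1) ⊕ J_1(6)

The characteristic polynomial is
  det(x·I − A) = x^4 - 9*x^3 + 21*x^2 - 19*x + 6 = (x - 6)*(x - 1)^3

Eigenvalues and multiplicities (the geometric multiplicity of λ is n − rank(A − λI), which equals the number of Jordan blocks for λ):
  λ = 1: algebraic multiplicity = 3, geometric multiplicity = 2
  λ = 6: algebraic multiplicity = 1, geometric multiplicity = 1

Determining the block sizes for each eigenvalue:
  λ = 1: 2 blocks summing to 3 forces exactly one block of size 2 and the rest size 1 → block sizes [2, 1]
  λ = 6: one block (gm = 1), so the single block has size am = 1 → block sizes [1]

Assembling the blocks gives a Jordan form
J =
  [1, 1, 0, 0]
  [0, 1, 0, 0]
  [0, 0, 1, 0]
  [0, 0, 0, 6]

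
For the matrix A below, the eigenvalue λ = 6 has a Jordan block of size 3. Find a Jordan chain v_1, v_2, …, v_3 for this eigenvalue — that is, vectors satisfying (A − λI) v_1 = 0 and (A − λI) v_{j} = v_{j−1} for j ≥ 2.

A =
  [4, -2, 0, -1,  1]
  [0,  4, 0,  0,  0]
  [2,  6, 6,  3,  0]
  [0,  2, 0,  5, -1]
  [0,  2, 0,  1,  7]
A Jordan chain for λ = 6 of length 3:
v_1 = (0, 0, 1, 0, 0)ᵀ
v_2 = (-1, 0, -1, 1, -1)ᵀ
v_3 = (1, 0, 0, -1, 0)ᵀ

Let N = A − (6)·I. We want v_3 with N^3 v_3 = 0 but N^2 v_3 ≠ 0; then v_{j-1} := N · v_j for j = 3, …, 2.

Pick v_3 = (1, 0, 0, -1, 0)ᵀ.
Then v_2 = N · v_3 = (-1, 0, -1, 1, -1)ᵀ.
Then v_1 = N · v_2 = (0, 0, 1, 0, 0)ᵀ.

Sanity check: (A − (6)·I) v_1 = (0, 0, 0, 0, 0)ᵀ = 0. ✓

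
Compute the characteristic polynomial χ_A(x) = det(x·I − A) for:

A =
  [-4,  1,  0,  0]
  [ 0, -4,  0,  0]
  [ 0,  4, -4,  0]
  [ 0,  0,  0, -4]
x^4 + 16*x^3 + 96*x^2 + 256*x + 256

Expanding det(x·I − A) (e.g. by cofactor expansion or by noting that A is similar to its Jordan form J, which has the same characteristic polynomial as A) gives
  χ_A(x) = x^4 + 16*x^3 + 96*x^2 + 256*x + 256
which factors as (x + 4)^4. The eigenvalues (with algebraic multiplicities) are λ = -4 with multiplicity 4.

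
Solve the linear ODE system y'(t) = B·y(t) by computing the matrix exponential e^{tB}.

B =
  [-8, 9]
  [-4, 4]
e^{tB} =
  [-6*t*exp(-2*t) + exp(-2*t), 9*t*exp(-2*t)]
  [-4*t*exp(-2*t), 6*t*exp(-2*t) + exp(-2*t)]

Strategy: write B = P · J · P⁻¹ where J is a Jordan canonical form, so e^{tB} = P · e^{tJ} · P⁻¹, and e^{tJ} can be computed block-by-block.

B has Jordan form
J =
  [-2,  1]
  [ 0, -2]
(up to reordering of blocks).

Per-block formulas:
  For a 2×2 Jordan block J_2(-2): exp(t · J_2(-2)) = e^(-2t)·(I + t·N), where N is the 2×2 nilpotent shift.

After assembling e^{tJ} and conjugating by P, we get:

e^{tB} =
  [-6*t*exp(-2*t) + exp(-2*t), 9*t*exp(-2*t)]
  [-4*t*exp(-2*t), 6*t*exp(-2*t) + exp(-2*t)]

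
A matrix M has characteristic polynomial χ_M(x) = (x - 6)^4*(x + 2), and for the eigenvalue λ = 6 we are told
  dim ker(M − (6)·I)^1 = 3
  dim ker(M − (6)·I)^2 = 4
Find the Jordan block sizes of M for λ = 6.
Block sizes for λ = 6: [2, 1, 1]

From the dimensions of kernels of powers, the number of Jordan blocks of size at least j is d_j − d_{j−1} where d_j = dim ker(N^j) (with d_0 = 0). Computing the differences gives [3, 1].
The number of blocks of size exactly k is (#blocks of size ≥ k) − (#blocks of size ≥ k + 1), so the partition is: 2 block(s) of size 1, 1 block(s) of size 2.
In nonincreasing order the block sizes are [2, 1, 1].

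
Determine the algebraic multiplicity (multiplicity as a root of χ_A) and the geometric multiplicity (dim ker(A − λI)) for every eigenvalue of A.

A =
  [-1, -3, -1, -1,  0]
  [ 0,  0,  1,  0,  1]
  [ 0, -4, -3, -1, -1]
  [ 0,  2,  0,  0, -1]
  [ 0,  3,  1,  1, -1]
λ = -1: alg = 5, geom = 3

Step 1 — factor the characteristic polynomial to read off the algebraic multiplicities:
  χ_A(x) = (x + 1)^5

Step 2 — compute geometric multiplicities via the rank-nullity identity g(λ) = n − rank(A − λI):
  rank(A − (-1)·I) = 2, so dim ker(A − (-1)·I) = n − 2 = 3

Summary:
  λ = -1: algebraic multiplicity = 5, geometric multiplicity = 3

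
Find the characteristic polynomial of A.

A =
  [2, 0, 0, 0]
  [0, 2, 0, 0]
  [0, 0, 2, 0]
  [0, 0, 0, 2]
x^4 - 8*x^3 + 24*x^2 - 32*x + 16

Expanding det(x·I − A) (e.g. by cofactor expansion or by noting that A is similar to its Jordan form J, which has the same characteristic polynomial as A) gives
  χ_A(x) = x^4 - 8*x^3 + 24*x^2 - 32*x + 16
which factors as (x - 2)^4. The eigenvalues (with algebraic multiplicities) are λ = 2 with multiplicity 4.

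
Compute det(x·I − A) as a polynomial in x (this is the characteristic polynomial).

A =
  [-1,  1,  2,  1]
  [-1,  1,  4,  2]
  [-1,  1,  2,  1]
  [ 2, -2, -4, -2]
x^4

Expanding det(x·I − A) (e.g. by cofactor expansion or by noting that A is similar to its Jordan form J, which has the same characteristic polynomial as A) gives
  χ_A(x) = x^4
which factors as x^4. The eigenvalues (with algebraic multiplicities) are λ = 0 with multiplicity 4.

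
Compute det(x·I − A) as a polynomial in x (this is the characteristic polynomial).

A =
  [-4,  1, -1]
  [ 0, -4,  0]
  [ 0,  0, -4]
x^3 + 12*x^2 + 48*x + 64

Expanding det(x·I − A) (e.g. by cofactor expansion or by noting that A is similar to its Jordan form J, which has the same characteristic polynomial as A) gives
  χ_A(x) = x^3 + 12*x^2 + 48*x + 64
which factors as (x + 4)^3. The eigenvalues (with algebraic multiplicities) are λ = -4 with multiplicity 3.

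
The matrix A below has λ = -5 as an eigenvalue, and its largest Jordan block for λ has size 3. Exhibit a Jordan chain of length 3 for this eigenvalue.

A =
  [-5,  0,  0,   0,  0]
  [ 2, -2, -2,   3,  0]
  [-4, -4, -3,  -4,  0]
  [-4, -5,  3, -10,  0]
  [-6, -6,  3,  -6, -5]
A Jordan chain for λ = -5 of length 3:
v_1 = (0, 2, 0, -2, 0)ᵀ
v_2 = (0, 2, -4, -4, -6)ᵀ
v_3 = (1, 0, 0, 0, 0)ᵀ

Let N = A − (-5)·I. We want v_3 with N^3 v_3 = 0 but N^2 v_3 ≠ 0; then v_{j-1} := N · v_j for j = 3, …, 2.

Pick v_3 = (1, 0, 0, 0, 0)ᵀ.
Then v_2 = N · v_3 = (0, 2, -4, -4, -6)ᵀ.
Then v_1 = N · v_2 = (0, 2, 0, -2, 0)ᵀ.

Sanity check: (A − (-5)·I) v_1 = (0, 0, 0, 0, 0)ᵀ = 0. ✓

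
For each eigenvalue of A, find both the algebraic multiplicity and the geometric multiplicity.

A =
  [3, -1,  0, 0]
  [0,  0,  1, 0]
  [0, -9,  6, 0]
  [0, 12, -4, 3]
λ = 3: alg = 4, geom = 2

Step 1 — factor the characteristic polynomial to read off the algebraic multiplicities:
  χ_A(x) = (x - 3)^4

Step 2 — compute geometric multiplicities via the rank-nullity identity g(λ) = n − rank(A − λI):
  rank(A − (3)·I) = 2, so dim ker(A − (3)·I) = n − 2 = 2

Summary:
  λ = 3: algebraic multiplicity = 4, geometric multiplicity = 2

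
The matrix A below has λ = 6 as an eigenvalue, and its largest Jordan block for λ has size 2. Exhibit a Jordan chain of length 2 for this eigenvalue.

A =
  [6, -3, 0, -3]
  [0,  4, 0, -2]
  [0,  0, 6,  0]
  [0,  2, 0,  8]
A Jordan chain for λ = 6 of length 2:
v_1 = (-3, -2, 0, 2)ᵀ
v_2 = (0, 1, 0, 0)ᵀ

Let N = A − (6)·I. We want v_2 with N^2 v_2 = 0 but N^1 v_2 ≠ 0; then v_{j-1} := N · v_j for j = 2, …, 2.

Pick v_2 = (0, 1, 0, 0)ᵀ.
Then v_1 = N · v_2 = (-3, -2, 0, 2)ᵀ.

Sanity check: (A − (6)·I) v_1 = (0, 0, 0, 0)ᵀ = 0. ✓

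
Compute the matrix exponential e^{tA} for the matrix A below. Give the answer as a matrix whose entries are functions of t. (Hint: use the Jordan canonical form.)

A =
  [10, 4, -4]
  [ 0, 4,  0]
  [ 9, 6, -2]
e^{tA} =
  [6*t*exp(4*t) + exp(4*t), 4*t*exp(4*t), -4*t*exp(4*t)]
  [0, exp(4*t), 0]
  [9*t*exp(4*t), 6*t*exp(4*t), -6*t*exp(4*t) + exp(4*t)]

Strategy: write A = P · J · P⁻¹ where J is a Jordan canonical form, so e^{tA} = P · e^{tJ} · P⁻¹, and e^{tJ} can be computed block-by-block.

A has Jordan form
J =
  [4, 1, 0]
  [0, 4, 0]
  [0, 0, 4]
(up to reordering of blocks).

Per-block formulas:
  For a 2×2 Jordan block J_2(4): exp(t · J_2(4)) = e^(4t)·(I + t·N), where N is the 2×2 nilpotent shift.
  For a 1×1 block at λ = 4: exp(t · [4]) = [e^(4t)].

After assembling e^{tJ} and conjugating by P, we get:

e^{tA} =
  [6*t*exp(4*t) + exp(4*t), 4*t*exp(4*t), -4*t*exp(4*t)]
  [0, exp(4*t), 0]
  [9*t*exp(4*t), 6*t*exp(4*t), -6*t*exp(4*t) + exp(4*t)]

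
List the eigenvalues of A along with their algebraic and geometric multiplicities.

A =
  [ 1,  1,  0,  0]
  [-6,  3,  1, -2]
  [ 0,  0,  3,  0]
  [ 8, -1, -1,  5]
λ = 3: alg = 4, geom = 2

Step 1 — factor the characteristic polynomial to read off the algebraic multiplicities:
  χ_A(x) = (x - 3)^4

Step 2 — compute geometric multiplicities via the rank-nullity identity g(λ) = n − rank(A − λI):
  rank(A − (3)·I) = 2, so dim ker(A − (3)·I) = n − 2 = 2

Summary:
  λ = 3: algebraic multiplicity = 4, geometric multiplicity = 2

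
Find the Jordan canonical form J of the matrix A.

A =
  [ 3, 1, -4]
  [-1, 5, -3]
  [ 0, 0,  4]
J_3(4)

The characteristic polynomial is
  det(x·I − A) = x^3 - 12*x^2 + 48*x - 64 = (x - 4)^3

Eigenvalues and multiplicities (the geometric multiplicity of λ is n − rank(A − λI), which equals the number of Jordan blocks for λ):
  λ = 4: algebraic multiplicity = 3, geometric multiplicity = 1

Determining the block sizes for each eigenvalue:
  λ = 4: one block (gm = 1), so the single block has size am = 3 → block sizes [3]

Assembling the blocks gives a Jordan form
J =
  [4, 1, 0]
  [0, 4, 1]
  [0, 0, 4]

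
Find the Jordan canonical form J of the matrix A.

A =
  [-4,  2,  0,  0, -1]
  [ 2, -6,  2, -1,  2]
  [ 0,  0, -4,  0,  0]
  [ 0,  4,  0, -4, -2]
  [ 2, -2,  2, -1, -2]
J_3(-4) ⊕ J_1(-4) ⊕ J_1(-4)

The characteristic polynomial is
  det(x·I − A) = x^5 + 20*x^4 + 160*x^3 + 640*x^2 + 1280*x + 1024 = (x + 4)^5

Eigenvalues and multiplicities (the geometric multiplicity of λ is n − rank(A − λI), which equals the number of Jordan blocks for λ):
  λ = -4: algebraic multiplicity = 5, geometric multiplicity = 3

Determining the block sizes for each eigenvalue:
  λ = -4: with am = 5 and gm = 3, the partition is not yet determined (e.g. several partitions of 5 into 3 parts exist). Let N = A − (-4)·I. Computing rank(N^1) = 2, rank(N^2) = 1, rank(N^3) = 0; the number of blocks of size ≥ j is rank(N^{j−1}) − rank(N^j), giving [3, 1, 1]. So we have 1 block(s) of size 3, 2 block(s) of size 1 → block sizes [3, 1, 1]

Assembling the blocks gives a Jordan form
J =
  [-4,  1,  0,  0,  0]
  [ 0, -4,  1,  0,  0]
  [ 0,  0, -4,  0,  0]
  [ 0,  0,  0, -4,  0]
  [ 0,  0,  0,  0, -4]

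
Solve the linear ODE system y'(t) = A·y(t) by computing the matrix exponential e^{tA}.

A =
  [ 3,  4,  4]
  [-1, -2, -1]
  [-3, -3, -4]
e^{tA} =
  [4*t*exp(-t) + exp(-t), 4*t*exp(-t), 4*t*exp(-t)]
  [-t*exp(-t), -t*exp(-t) + exp(-t), -t*exp(-t)]
  [-3*t*exp(-t), -3*t*exp(-t), -3*t*exp(-t) + exp(-t)]

Strategy: write A = P · J · P⁻¹ where J is a Jordan canonical form, so e^{tA} = P · e^{tJ} · P⁻¹, and e^{tJ} can be computed block-by-block.

A has Jordan form
J =
  [-1,  1,  0]
  [ 0, -1,  0]
  [ 0,  0, -1]
(up to reordering of blocks).

Per-block formulas:
  For a 1×1 block at λ = -1: exp(t · [-1]) = [e^(-1t)].
  For a 2×2 Jordan block J_2(-1): exp(t · J_2(-1)) = e^(-1t)·(I + t·N), where N is the 2×2 nilpotent shift.

After assembling e^{tJ} and conjugating by P, we get:

e^{tA} =
  [4*t*exp(-t) + exp(-t), 4*t*exp(-t), 4*t*exp(-t)]
  [-t*exp(-t), -t*exp(-t) + exp(-t), -t*exp(-t)]
  [-3*t*exp(-t), -3*t*exp(-t), -3*t*exp(-t) + exp(-t)]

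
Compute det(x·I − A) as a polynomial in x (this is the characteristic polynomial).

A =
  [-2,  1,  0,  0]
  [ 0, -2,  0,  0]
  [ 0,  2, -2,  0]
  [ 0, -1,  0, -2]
x^4 + 8*x^3 + 24*x^2 + 32*x + 16

Expanding det(x·I − A) (e.g. by cofactor expansion or by noting that A is similar to its Jordan form J, which has the same characteristic polynomial as A) gives
  χ_A(x) = x^4 + 8*x^3 + 24*x^2 + 32*x + 16
which factors as (x + 2)^4. The eigenvalues (with algebraic multiplicities) are λ = -2 with multiplicity 4.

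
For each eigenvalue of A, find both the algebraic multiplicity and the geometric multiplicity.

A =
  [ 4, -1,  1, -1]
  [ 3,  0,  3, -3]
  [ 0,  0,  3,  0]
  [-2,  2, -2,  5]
λ = 3: alg = 4, geom = 3

Step 1 — factor the characteristic polynomial to read off the algebraic multiplicities:
  χ_A(x) = (x - 3)^4

Step 2 — compute geometric multiplicities via the rank-nullity identity g(λ) = n − rank(A − λI):
  rank(A − (3)·I) = 1, so dim ker(A − (3)·I) = n − 1 = 3

Summary:
  λ = 3: algebraic multiplicity = 4, geometric multiplicity = 3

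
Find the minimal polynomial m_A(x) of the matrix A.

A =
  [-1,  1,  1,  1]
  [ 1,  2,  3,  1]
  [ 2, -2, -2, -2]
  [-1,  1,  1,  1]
x^3

The characteristic polynomial is χ_A(x) = x^4, so the eigenvalues are known. The minimal polynomial is
  m_A(x) = Π_λ (x − λ)^{k_λ}
where k_λ is the size of the *largest* Jordan block for λ (equivalently, the smallest k with (A − λI)^k v = 0 for every generalised eigenvector v of λ).

  λ = 0: largest Jordan block has size 3, contributing (x − 0)^3

So m_A(x) = x^3 = x^3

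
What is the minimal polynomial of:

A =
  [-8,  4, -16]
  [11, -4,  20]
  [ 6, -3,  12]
x^3

The characteristic polynomial is χ_A(x) = x^3, so the eigenvalues are known. The minimal polynomial is
  m_A(x) = Π_λ (x − λ)^{k_λ}
where k_λ is the size of the *largest* Jordan block for λ (equivalently, the smallest k with (A − λI)^k v = 0 for every generalised eigenvector v of λ).

  λ = 0: largest Jordan block has size 3, contributing (x − 0)^3

So m_A(x) = x^3 = x^3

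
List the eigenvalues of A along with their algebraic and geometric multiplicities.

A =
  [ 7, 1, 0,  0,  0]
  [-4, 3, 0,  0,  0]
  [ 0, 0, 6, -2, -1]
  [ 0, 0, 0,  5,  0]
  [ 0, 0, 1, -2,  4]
λ = 5: alg = 5, geom = 3

Step 1 — factor the characteristic polynomial to read off the algebraic multiplicities:
  χ_A(x) = (x - 5)^5

Step 2 — compute geometric multiplicities via the rank-nullity identity g(λ) = n − rank(A − λI):
  rank(A − (5)·I) = 2, so dim ker(A − (5)·I) = n − 2 = 3

Summary:
  λ = 5: algebraic multiplicity = 5, geometric multiplicity = 3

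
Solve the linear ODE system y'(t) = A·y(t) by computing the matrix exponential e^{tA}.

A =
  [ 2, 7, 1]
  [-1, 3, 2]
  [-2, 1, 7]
e^{tA} =
  [-5*t^2*exp(4*t)/2 - 2*t*exp(4*t) + exp(4*t), -10*t^2*exp(4*t) + 7*t*exp(4*t), 15*t^2*exp(4*t)/2 + t*exp(4*t)]
  [-t^2*exp(4*t)/2 - t*exp(4*t), -2*t^2*exp(4*t) - t*exp(4*t) + exp(4*t), 3*t^2*exp(4*t)/2 + 2*t*exp(4*t)]
  [-3*t^2*exp(4*t)/2 - 2*t*exp(4*t), -6*t^2*exp(4*t) + t*exp(4*t), 9*t^2*exp(4*t)/2 + 3*t*exp(4*t) + exp(4*t)]

Strategy: write A = P · J · P⁻¹ where J is a Jordan canonical form, so e^{tA} = P · e^{tJ} · P⁻¹, and e^{tJ} can be computed block-by-block.

A has Jordan form
J =
  [4, 1, 0]
  [0, 4, 1]
  [0, 0, 4]
(up to reordering of blocks).

Per-block formulas:
  For a 3×3 Jordan block J_3(4): exp(t · J_3(4)) = e^(4t)·(I + t·N + (t^2/2)·N^2), where N is the 3×3 nilpotent shift.

After assembling e^{tJ} and conjugating by P, we get:

e^{tA} =
  [-5*t^2*exp(4*t)/2 - 2*t*exp(4*t) + exp(4*t), -10*t^2*exp(4*t) + 7*t*exp(4*t), 15*t^2*exp(4*t)/2 + t*exp(4*t)]
  [-t^2*exp(4*t)/2 - t*exp(4*t), -2*t^2*exp(4*t) - t*exp(4*t) + exp(4*t), 3*t^2*exp(4*t)/2 + 2*t*exp(4*t)]
  [-3*t^2*exp(4*t)/2 - 2*t*exp(4*t), -6*t^2*exp(4*t) + t*exp(4*t), 9*t^2*exp(4*t)/2 + 3*t*exp(4*t) + exp(4*t)]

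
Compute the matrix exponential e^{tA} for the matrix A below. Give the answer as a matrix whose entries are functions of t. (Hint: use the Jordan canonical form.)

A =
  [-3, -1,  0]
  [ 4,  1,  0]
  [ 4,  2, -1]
e^{tA} =
  [-2*t*exp(-t) + exp(-t), -t*exp(-t), 0]
  [4*t*exp(-t), 2*t*exp(-t) + exp(-t), 0]
  [4*t*exp(-t), 2*t*exp(-t), exp(-t)]

Strategy: write A = P · J · P⁻¹ where J is a Jordan canonical form, so e^{tA} = P · e^{tJ} · P⁻¹, and e^{tJ} can be computed block-by-block.

A has Jordan form
J =
  [-1,  1,  0]
  [ 0, -1,  0]
  [ 0,  0, -1]
(up to reordering of blocks).

Per-block formulas:
  For a 2×2 Jordan block J_2(-1): exp(t · J_2(-1)) = e^(-1t)·(I + t·N), where N is the 2×2 nilpotent shift.
  For a 1×1 block at λ = -1: exp(t · [-1]) = [e^(-1t)].

After assembling e^{tJ} and conjugating by P, we get:

e^{tA} =
  [-2*t*exp(-t) + exp(-t), -t*exp(-t), 0]
  [4*t*exp(-t), 2*t*exp(-t) + exp(-t), 0]
  [4*t*exp(-t), 2*t*exp(-t), exp(-t)]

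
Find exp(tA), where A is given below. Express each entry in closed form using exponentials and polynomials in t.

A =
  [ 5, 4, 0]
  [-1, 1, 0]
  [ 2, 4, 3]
e^{tA} =
  [2*t*exp(3*t) + exp(3*t), 4*t*exp(3*t), 0]
  [-t*exp(3*t), -2*t*exp(3*t) + exp(3*t), 0]
  [2*t*exp(3*t), 4*t*exp(3*t), exp(3*t)]

Strategy: write A = P · J · P⁻¹ where J is a Jordan canonical form, so e^{tA} = P · e^{tJ} · P⁻¹, and e^{tJ} can be computed block-by-block.

A has Jordan form
J =
  [3, 1, 0]
  [0, 3, 0]
  [0, 0, 3]
(up to reordering of blocks).

Per-block formulas:
  For a 2×2 Jordan block J_2(3): exp(t · J_2(3)) = e^(3t)·(I + t·N), where N is the 2×2 nilpotent shift.
  For a 1×1 block at λ = 3: exp(t · [3]) = [e^(3t)].

After assembling e^{tJ} and conjugating by P, we get:

e^{tA} =
  [2*t*exp(3*t) + exp(3*t), 4*t*exp(3*t), 0]
  [-t*exp(3*t), -2*t*exp(3*t) + exp(3*t), 0]
  [2*t*exp(3*t), 4*t*exp(3*t), exp(3*t)]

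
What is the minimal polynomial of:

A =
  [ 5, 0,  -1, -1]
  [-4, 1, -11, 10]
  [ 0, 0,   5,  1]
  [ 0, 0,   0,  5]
x^4 - 16*x^3 + 90*x^2 - 200*x + 125

The characteristic polynomial is χ_A(x) = (x - 5)^3*(x - 1), so the eigenvalues are known. The minimal polynomial is
  m_A(x) = Π_λ (x − λ)^{k_λ}
where k_λ is the size of the *largest* Jordan block for λ (equivalently, the smallest k with (A − λI)^k v = 0 for every generalised eigenvector v of λ).

  λ = 1: largest Jordan block has size 1, contributing (x − 1)
  λ = 5: largest Jordan block has size 3, contributing (x − 5)^3

So m_A(x) = (x - 5)^3*(x - 1) = x^4 - 16*x^3 + 90*x^2 - 200*x + 125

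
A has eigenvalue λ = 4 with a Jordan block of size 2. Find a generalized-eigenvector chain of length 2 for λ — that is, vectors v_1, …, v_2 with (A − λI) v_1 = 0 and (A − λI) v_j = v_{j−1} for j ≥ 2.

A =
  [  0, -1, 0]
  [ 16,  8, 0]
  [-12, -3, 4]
A Jordan chain for λ = 4 of length 2:
v_1 = (-4, 16, -12)ᵀ
v_2 = (1, 0, 0)ᵀ

Let N = A − (4)·I. We want v_2 with N^2 v_2 = 0 but N^1 v_2 ≠ 0; then v_{j-1} := N · v_j for j = 2, …, 2.

Pick v_2 = (1, 0, 0)ᵀ.
Then v_1 = N · v_2 = (-4, 16, -12)ᵀ.

Sanity check: (A − (4)·I) v_1 = (0, 0, 0)ᵀ = 0. ✓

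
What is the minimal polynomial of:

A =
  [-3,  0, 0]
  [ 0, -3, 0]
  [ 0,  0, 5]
x^2 - 2*x - 15

The characteristic polynomial is χ_A(x) = (x - 5)*(x + 3)^2, so the eigenvalues are known. The minimal polynomial is
  m_A(x) = Π_λ (x − λ)^{k_λ}
where k_λ is the size of the *largest* Jordan block for λ (equivalently, the smallest k with (A − λI)^k v = 0 for every generalised eigenvector v of λ).

  λ = -3: largest Jordan block has size 1, contributing (x + 3)
  λ = 5: largest Jordan block has size 1, contributing (x − 5)

So m_A(x) = (x - 5)*(x + 3) = x^2 - 2*x - 15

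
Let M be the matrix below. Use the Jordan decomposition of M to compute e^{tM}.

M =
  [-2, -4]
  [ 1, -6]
e^{tM} =
  [2*t*exp(-4*t) + exp(-4*t), -4*t*exp(-4*t)]
  [t*exp(-4*t), -2*t*exp(-4*t) + exp(-4*t)]

Strategy: write M = P · J · P⁻¹ where J is a Jordan canonical form, so e^{tM} = P · e^{tJ} · P⁻¹, and e^{tJ} can be computed block-by-block.

M has Jordan form
J =
  [-4,  1]
  [ 0, -4]
(up to reordering of blocks).

Per-block formulas:
  For a 2×2 Jordan block J_2(-4): exp(t · J_2(-4)) = e^(-4t)·(I + t·N), where N is the 2×2 nilpotent shift.

After assembling e^{tJ} and conjugating by P, we get:

e^{tM} =
  [2*t*exp(-4*t) + exp(-4*t), -4*t*exp(-4*t)]
  [t*exp(-4*t), -2*t*exp(-4*t) + exp(-4*t)]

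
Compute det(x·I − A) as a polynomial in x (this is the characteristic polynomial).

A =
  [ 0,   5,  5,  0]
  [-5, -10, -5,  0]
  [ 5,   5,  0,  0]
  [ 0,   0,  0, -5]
x^4 + 15*x^3 + 75*x^2 + 125*x

Expanding det(x·I − A) (e.g. by cofactor expansion or by noting that A is similar to its Jordan form J, which has the same characteristic polynomial as A) gives
  χ_A(x) = x^4 + 15*x^3 + 75*x^2 + 125*x
which factors as x*(x + 5)^3. The eigenvalues (with algebraic multiplicities) are λ = -5 with multiplicity 3, λ = 0 with multiplicity 1.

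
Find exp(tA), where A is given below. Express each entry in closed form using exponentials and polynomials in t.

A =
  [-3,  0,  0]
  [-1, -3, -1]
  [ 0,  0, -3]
e^{tA} =
  [exp(-3*t), 0, 0]
  [-t*exp(-3*t), exp(-3*t), -t*exp(-3*t)]
  [0, 0, exp(-3*t)]

Strategy: write A = P · J · P⁻¹ where J is a Jordan canonical form, so e^{tA} = P · e^{tJ} · P⁻¹, and e^{tJ} can be computed block-by-block.

A has Jordan form
J =
  [-3,  1,  0]
  [ 0, -3,  0]
  [ 0,  0, -3]
(up to reordering of blocks).

Per-block formulas:
  For a 1×1 block at λ = -3: exp(t · [-3]) = [e^(-3t)].
  For a 2×2 Jordan block J_2(-3): exp(t · J_2(-3)) = e^(-3t)·(I + t·N), where N is the 2×2 nilpotent shift.

After assembling e^{tJ} and conjugating by P, we get:

e^{tA} =
  [exp(-3*t), 0, 0]
  [-t*exp(-3*t), exp(-3*t), -t*exp(-3*t)]
  [0, 0, exp(-3*t)]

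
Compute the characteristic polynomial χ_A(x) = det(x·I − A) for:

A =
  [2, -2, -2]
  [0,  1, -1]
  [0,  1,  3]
x^3 - 6*x^2 + 12*x - 8

Expanding det(x·I − A) (e.g. by cofactor expansion or by noting that A is similar to its Jordan form J, which has the same characteristic polynomial as A) gives
  χ_A(x) = x^3 - 6*x^2 + 12*x - 8
which factors as (x - 2)^3. The eigenvalues (with algebraic multiplicities) are λ = 2 with multiplicity 3.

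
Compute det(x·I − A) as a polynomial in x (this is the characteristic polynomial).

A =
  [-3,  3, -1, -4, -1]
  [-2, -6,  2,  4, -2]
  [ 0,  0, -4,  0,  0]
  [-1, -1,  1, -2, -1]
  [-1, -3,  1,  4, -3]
x^5 + 18*x^4 + 128*x^3 + 448*x^2 + 768*x + 512

Expanding det(x·I − A) (e.g. by cofactor expansion or by noting that A is similar to its Jordan form J, which has the same characteristic polynomial as A) gives
  χ_A(x) = x^5 + 18*x^4 + 128*x^3 + 448*x^2 + 768*x + 512
which factors as (x + 2)*(x + 4)^4. The eigenvalues (with algebraic multiplicities) are λ = -4 with multiplicity 4, λ = -2 with multiplicity 1.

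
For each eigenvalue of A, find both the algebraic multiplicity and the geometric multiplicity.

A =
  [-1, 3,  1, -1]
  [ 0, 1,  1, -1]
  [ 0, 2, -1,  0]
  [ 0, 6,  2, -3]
λ = -1: alg = 4, geom = 2

Step 1 — factor the characteristic polynomial to read off the algebraic multiplicities:
  χ_A(x) = (x + 1)^4

Step 2 — compute geometric multiplicities via the rank-nullity identity g(λ) = n − rank(A − λI):
  rank(A − (-1)·I) = 2, so dim ker(A − (-1)·I) = n − 2 = 2

Summary:
  λ = -1: algebraic multiplicity = 4, geometric multiplicity = 2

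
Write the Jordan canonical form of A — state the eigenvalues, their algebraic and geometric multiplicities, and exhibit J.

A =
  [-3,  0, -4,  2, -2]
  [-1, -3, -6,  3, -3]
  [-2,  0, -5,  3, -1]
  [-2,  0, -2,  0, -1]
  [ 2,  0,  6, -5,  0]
J_2(-3) ⊕ J_1(-3) ⊕ J_2(-1)

The characteristic polynomial is
  det(x·I − A) = x^5 + 11*x^4 + 46*x^3 + 90*x^2 + 81*x + 27 = (x + 1)^2*(x + 3)^3

Eigenvalues and multiplicities (the geometric multiplicity of λ is n − rank(A − λI), which equals the number of Jordan blocks for λ):
  λ = -3: algebraic multiplicity = 3, geometric multiplicity = 2
  λ = -1: algebraic multiplicity = 2, geometric multiplicity = 1

Determining the block sizes for each eigenvalue:
  λ = -3: 2 blocks summing to 3 forces exactly one block of size 2 and the rest size 1 → block sizes [2, 1]
  λ = -1: one block (gm = 1), so the single block has size am = 2 → block sizes [2]

Assembling the blocks gives a Jordan form
J =
  [-3,  1,  0,  0,  0]
  [ 0, -3,  0,  0,  0]
  [ 0,  0, -3,  0,  0]
  [ 0,  0,  0, -1,  1]
  [ 0,  0,  0,  0, -1]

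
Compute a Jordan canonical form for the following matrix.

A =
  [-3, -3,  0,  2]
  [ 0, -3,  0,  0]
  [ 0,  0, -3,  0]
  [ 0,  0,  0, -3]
J_2(-3) ⊕ J_1(-3) ⊕ J_1(-3)

The characteristic polynomial is
  det(x·I − A) = x^4 + 12*x^3 + 54*x^2 + 108*x + 81 = (x + 3)^4

Eigenvalues and multiplicities (the geometric multiplicity of λ is n − rank(A − λI), which equals the number of Jordan blocks for λ):
  λ = -3: algebraic multiplicity = 4, geometric multiplicity = 3

Determining the block sizes for each eigenvalue:
  λ = -3: 3 blocks summing to 4 forces exactly one block of size 2 and the rest size 1 → block sizes [2, 1, 1]

Assembling the blocks gives a Jordan form
J =
  [-3,  1,  0,  0]
  [ 0, -3,  0,  0]
  [ 0,  0, -3,  0]
  [ 0,  0,  0, -3]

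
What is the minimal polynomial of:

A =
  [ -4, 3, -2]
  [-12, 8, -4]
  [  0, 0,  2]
x^2 - 4*x + 4

The characteristic polynomial is χ_A(x) = (x - 2)^3, so the eigenvalues are known. The minimal polynomial is
  m_A(x) = Π_λ (x − λ)^{k_λ}
where k_λ is the size of the *largest* Jordan block for λ (equivalently, the smallest k with (A − λI)^k v = 0 for every generalised eigenvector v of λ).

  λ = 2: largest Jordan block has size 2, contributing (x − 2)^2

So m_A(x) = (x - 2)^2 = x^2 - 4*x + 4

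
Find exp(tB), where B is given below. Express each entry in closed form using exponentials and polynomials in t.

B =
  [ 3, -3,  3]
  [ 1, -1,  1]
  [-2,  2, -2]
e^{tB} =
  [3*t + 1, -3*t, 3*t]
  [t, 1 - t, t]
  [-2*t, 2*t, 1 - 2*t]

Strategy: write B = P · J · P⁻¹ where J is a Jordan canonical form, so e^{tB} = P · e^{tJ} · P⁻¹, and e^{tJ} can be computed block-by-block.

B has Jordan form
J =
  [0, 1, 0]
  [0, 0, 0]
  [0, 0, 0]
(up to reordering of blocks).

Per-block formulas:
  For a 1×1 block at λ = 0: exp(t · [0]) = [e^(0t)].
  For a 2×2 Jordan block J_2(0): exp(t · J_2(0)) = e^(0t)·(I + t·N), where N is the 2×2 nilpotent shift.

After assembling e^{tJ} and conjugating by P, we get:

e^{tB} =
  [3*t + 1, -3*t, 3*t]
  [t, 1 - t, t]
  [-2*t, 2*t, 1 - 2*t]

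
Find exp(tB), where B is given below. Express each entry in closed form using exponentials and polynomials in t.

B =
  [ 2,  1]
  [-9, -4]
e^{tB} =
  [3*t*exp(-t) + exp(-t), t*exp(-t)]
  [-9*t*exp(-t), -3*t*exp(-t) + exp(-t)]

Strategy: write B = P · J · P⁻¹ where J is a Jordan canonical form, so e^{tB} = P · e^{tJ} · P⁻¹, and e^{tJ} can be computed block-by-block.

B has Jordan form
J =
  [-1,  1]
  [ 0, -1]
(up to reordering of blocks).

Per-block formulas:
  For a 2×2 Jordan block J_2(-1): exp(t · J_2(-1)) = e^(-1t)·(I + t·N), where N is the 2×2 nilpotent shift.

After assembling e^{tJ} and conjugating by P, we get:

e^{tB} =
  [3*t*exp(-t) + exp(-t), t*exp(-t)]
  [-9*t*exp(-t), -3*t*exp(-t) + exp(-t)]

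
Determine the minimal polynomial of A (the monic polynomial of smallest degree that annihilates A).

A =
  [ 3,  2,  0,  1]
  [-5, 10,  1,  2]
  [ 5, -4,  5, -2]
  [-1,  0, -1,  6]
x^3 - 18*x^2 + 108*x - 216

The characteristic polynomial is χ_A(x) = (x - 6)^4, so the eigenvalues are known. The minimal polynomial is
  m_A(x) = Π_λ (x − λ)^{k_λ}
where k_λ is the size of the *largest* Jordan block for λ (equivalently, the smallest k with (A − λI)^k v = 0 for every generalised eigenvector v of λ).

  λ = 6: largest Jordan block has size 3, contributing (x − 6)^3

So m_A(x) = (x - 6)^3 = x^3 - 18*x^2 + 108*x - 216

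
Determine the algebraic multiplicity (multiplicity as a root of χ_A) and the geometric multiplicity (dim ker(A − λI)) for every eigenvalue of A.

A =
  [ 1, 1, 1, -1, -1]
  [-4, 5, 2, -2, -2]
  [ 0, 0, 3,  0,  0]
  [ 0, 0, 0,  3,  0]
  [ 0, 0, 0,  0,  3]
λ = 3: alg = 5, geom = 4

Step 1 — factor the characteristic polynomial to read off the algebraic multiplicities:
  χ_A(x) = (x - 3)^5

Step 2 — compute geometric multiplicities via the rank-nullity identity g(λ) = n − rank(A − λI):
  rank(A − (3)·I) = 1, so dim ker(A − (3)·I) = n − 1 = 4

Summary:
  λ = 3: algebraic multiplicity = 5, geometric multiplicity = 4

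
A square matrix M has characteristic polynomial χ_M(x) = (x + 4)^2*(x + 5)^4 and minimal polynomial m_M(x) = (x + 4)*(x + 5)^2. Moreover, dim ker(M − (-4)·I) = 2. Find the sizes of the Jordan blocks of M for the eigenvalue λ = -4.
Block sizes for λ = -4: [1, 1]

Step 1 — from the characteristic polynomial, algebraic multiplicity of λ = -4 is 2. From dim ker(M − (-4)·I) = 2, there are exactly 2 Jordan blocks for λ = -4.
Step 2 — from the minimal polynomial, the factor (x + 4) tells us the largest block for λ = -4 has size 1.
Step 3 — with total size 2, 2 blocks, and largest block 1, the block sizes (in nonincreasing order) are [1, 1].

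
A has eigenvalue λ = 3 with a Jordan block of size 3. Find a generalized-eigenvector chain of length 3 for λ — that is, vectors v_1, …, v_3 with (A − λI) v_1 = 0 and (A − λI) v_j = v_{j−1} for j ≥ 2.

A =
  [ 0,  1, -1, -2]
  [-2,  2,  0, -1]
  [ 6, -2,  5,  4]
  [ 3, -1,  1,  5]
A Jordan chain for λ = 3 of length 3:
v_1 = (-5, 5, 10, 5)ᵀ
v_2 = (-3, -2, 6, 3)ᵀ
v_3 = (1, 0, 0, 0)ᵀ

Let N = A − (3)·I. We want v_3 with N^3 v_3 = 0 but N^2 v_3 ≠ 0; then v_{j-1} := N · v_j for j = 3, …, 2.

Pick v_3 = (1, 0, 0, 0)ᵀ.
Then v_2 = N · v_3 = (-3, -2, 6, 3)ᵀ.
Then v_1 = N · v_2 = (-5, 5, 10, 5)ᵀ.

Sanity check: (A − (3)·I) v_1 = (0, 0, 0, 0)ᵀ = 0. ✓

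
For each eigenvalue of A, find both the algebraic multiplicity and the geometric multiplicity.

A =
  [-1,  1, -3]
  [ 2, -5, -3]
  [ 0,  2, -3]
λ = -3: alg = 3, geom = 1

Step 1 — factor the characteristic polynomial to read off the algebraic multiplicities:
  χ_A(x) = (x + 3)^3

Step 2 — compute geometric multiplicities via the rank-nullity identity g(λ) = n − rank(A − λI):
  rank(A − (-3)·I) = 2, so dim ker(A − (-3)·I) = n − 2 = 1

Summary:
  λ = -3: algebraic multiplicity = 3, geometric multiplicity = 1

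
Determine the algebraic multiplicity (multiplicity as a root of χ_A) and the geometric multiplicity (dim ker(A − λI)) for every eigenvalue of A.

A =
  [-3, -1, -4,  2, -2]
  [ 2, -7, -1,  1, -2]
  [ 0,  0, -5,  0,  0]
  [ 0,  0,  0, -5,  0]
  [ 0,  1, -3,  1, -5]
λ = -5: alg = 5, geom = 3

Step 1 — factor the characteristic polynomial to read off the algebraic multiplicities:
  χ_A(x) = (x + 5)^5

Step 2 — compute geometric multiplicities via the rank-nullity identity g(λ) = n − rank(A − λI):
  rank(A − (-5)·I) = 2, so dim ker(A − (-5)·I) = n − 2 = 3

Summary:
  λ = -5: algebraic multiplicity = 5, geometric multiplicity = 3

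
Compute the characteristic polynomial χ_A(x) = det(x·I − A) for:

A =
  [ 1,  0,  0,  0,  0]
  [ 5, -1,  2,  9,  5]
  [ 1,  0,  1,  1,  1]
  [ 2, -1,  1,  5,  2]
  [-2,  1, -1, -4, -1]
x^5 - 5*x^4 + 10*x^3 - 10*x^2 + 5*x - 1

Expanding det(x·I − A) (e.g. by cofactor expansion or by noting that A is similar to its Jordan form J, which has the same characteristic polynomial as A) gives
  χ_A(x) = x^5 - 5*x^4 + 10*x^3 - 10*x^2 + 5*x - 1
which factors as (x - 1)^5. The eigenvalues (with algebraic multiplicities) are λ = 1 with multiplicity 5.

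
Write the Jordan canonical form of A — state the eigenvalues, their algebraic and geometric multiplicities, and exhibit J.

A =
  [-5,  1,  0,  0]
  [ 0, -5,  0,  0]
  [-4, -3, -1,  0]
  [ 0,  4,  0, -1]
J_2(-5) ⊕ J_1(-1) ⊕ J_1(-1)

The characteristic polynomial is
  det(x·I − A) = x^4 + 12*x^3 + 46*x^2 + 60*x + 25 = (x + 1)^2*(x + 5)^2

Eigenvalues and multiplicities (the geometric multiplicity of λ is n − rank(A − λI), which equals the number of Jordan blocks for λ):
  λ = -5: algebraic multiplicity = 2, geometric multiplicity = 1
  λ = -1: algebraic multiplicity = 2, geometric multiplicity = 2

Determining the block sizes for each eigenvalue:
  λ = -5: one block (gm = 1), so the single block has size am = 2 → block sizes [2]
  λ = -1: gm = am = 2, so every block has size 1 → block sizes [1, 1]

Assembling the blocks gives a Jordan form
J =
  [-5,  1,  0,  0]
  [ 0, -5,  0,  0]
  [ 0,  0, -1,  0]
  [ 0,  0,  0, -1]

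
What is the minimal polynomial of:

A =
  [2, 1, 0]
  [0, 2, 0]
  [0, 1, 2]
x^2 - 4*x + 4

The characteristic polynomial is χ_A(x) = (x - 2)^3, so the eigenvalues are known. The minimal polynomial is
  m_A(x) = Π_λ (x − λ)^{k_λ}
where k_λ is the size of the *largest* Jordan block for λ (equivalently, the smallest k with (A − λI)^k v = 0 for every generalised eigenvector v of λ).

  λ = 2: largest Jordan block has size 2, contributing (x − 2)^2

So m_A(x) = (x - 2)^2 = x^2 - 4*x + 4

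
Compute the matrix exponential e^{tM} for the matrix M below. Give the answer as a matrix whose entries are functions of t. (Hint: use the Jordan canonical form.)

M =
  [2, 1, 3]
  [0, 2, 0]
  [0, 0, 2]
e^{tM} =
  [exp(2*t), t*exp(2*t), 3*t*exp(2*t)]
  [0, exp(2*t), 0]
  [0, 0, exp(2*t)]

Strategy: write M = P · J · P⁻¹ where J is a Jordan canonical form, so e^{tM} = P · e^{tJ} · P⁻¹, and e^{tJ} can be computed block-by-block.

M has Jordan form
J =
  [2, 1, 0]
  [0, 2, 0]
  [0, 0, 2]
(up to reordering of blocks).

Per-block formulas:
  For a 2×2 Jordan block J_2(2): exp(t · J_2(2)) = e^(2t)·(I + t·N), where N is the 2×2 nilpotent shift.
  For a 1×1 block at λ = 2: exp(t · [2]) = [e^(2t)].

After assembling e^{tJ} and conjugating by P, we get:

e^{tM} =
  [exp(2*t), t*exp(2*t), 3*t*exp(2*t)]
  [0, exp(2*t), 0]
  [0, 0, exp(2*t)]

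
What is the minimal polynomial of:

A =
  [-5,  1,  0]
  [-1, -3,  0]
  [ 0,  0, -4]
x^2 + 8*x + 16

The characteristic polynomial is χ_A(x) = (x + 4)^3, so the eigenvalues are known. The minimal polynomial is
  m_A(x) = Π_λ (x − λ)^{k_λ}
where k_λ is the size of the *largest* Jordan block for λ (equivalently, the smallest k with (A − λI)^k v = 0 for every generalised eigenvector v of λ).

  λ = -4: largest Jordan block has size 2, contributing (x + 4)^2

So m_A(x) = (x + 4)^2 = x^2 + 8*x + 16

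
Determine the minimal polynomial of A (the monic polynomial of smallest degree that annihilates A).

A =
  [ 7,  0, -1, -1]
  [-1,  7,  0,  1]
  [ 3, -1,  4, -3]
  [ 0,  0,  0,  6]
x^3 - 18*x^2 + 108*x - 216

The characteristic polynomial is χ_A(x) = (x - 6)^4, so the eigenvalues are known. The minimal polynomial is
  m_A(x) = Π_λ (x − λ)^{k_λ}
where k_λ is the size of the *largest* Jordan block for λ (equivalently, the smallest k with (A − λI)^k v = 0 for every generalised eigenvector v of λ).

  λ = 6: largest Jordan block has size 3, contributing (x − 6)^3

So m_A(x) = (x - 6)^3 = x^3 - 18*x^2 + 108*x - 216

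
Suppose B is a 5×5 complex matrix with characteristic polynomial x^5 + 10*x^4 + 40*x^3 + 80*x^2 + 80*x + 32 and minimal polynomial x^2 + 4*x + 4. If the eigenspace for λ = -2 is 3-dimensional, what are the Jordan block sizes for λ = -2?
Block sizes for λ = -2: [2, 2, 1]

Step 1 — from the characteristic polynomial, algebraic multiplicity of λ = -2 is 5. From dim ker(B − (-2)·I) = 3, there are exactly 3 Jordan blocks for λ = -2.
Step 2 — from the minimal polynomial, the factor (x + 2)^2 tells us the largest block for λ = -2 has size 2.
Step 3 — with total size 5, 3 blocks, and largest block 2, the block sizes (in nonincreasing order) are [2, 2, 1].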